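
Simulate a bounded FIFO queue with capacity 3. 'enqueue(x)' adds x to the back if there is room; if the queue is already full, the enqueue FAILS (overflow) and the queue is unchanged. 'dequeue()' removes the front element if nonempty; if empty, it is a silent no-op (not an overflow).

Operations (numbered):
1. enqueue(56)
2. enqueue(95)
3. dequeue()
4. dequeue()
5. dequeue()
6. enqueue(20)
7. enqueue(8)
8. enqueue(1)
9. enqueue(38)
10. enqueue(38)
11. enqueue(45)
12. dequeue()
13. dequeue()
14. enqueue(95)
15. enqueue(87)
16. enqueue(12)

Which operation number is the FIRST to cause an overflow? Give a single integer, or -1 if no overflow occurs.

1. enqueue(56): size=1
2. enqueue(95): size=2
3. dequeue(): size=1
4. dequeue(): size=0
5. dequeue(): empty, no-op, size=0
6. enqueue(20): size=1
7. enqueue(8): size=2
8. enqueue(1): size=3
9. enqueue(38): size=3=cap → OVERFLOW (fail)
10. enqueue(38): size=3=cap → OVERFLOW (fail)
11. enqueue(45): size=3=cap → OVERFLOW (fail)
12. dequeue(): size=2
13. dequeue(): size=1
14. enqueue(95): size=2
15. enqueue(87): size=3
16. enqueue(12): size=3=cap → OVERFLOW (fail)

Answer: 9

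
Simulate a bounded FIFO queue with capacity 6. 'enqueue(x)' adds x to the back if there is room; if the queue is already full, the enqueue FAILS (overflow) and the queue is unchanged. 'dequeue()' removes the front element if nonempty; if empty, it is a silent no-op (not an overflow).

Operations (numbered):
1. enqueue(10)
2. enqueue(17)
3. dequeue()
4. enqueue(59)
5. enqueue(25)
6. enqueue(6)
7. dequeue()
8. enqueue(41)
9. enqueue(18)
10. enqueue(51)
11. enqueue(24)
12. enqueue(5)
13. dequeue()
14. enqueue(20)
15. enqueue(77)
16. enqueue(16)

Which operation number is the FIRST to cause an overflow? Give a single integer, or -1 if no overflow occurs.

1. enqueue(10): size=1
2. enqueue(17): size=2
3. dequeue(): size=1
4. enqueue(59): size=2
5. enqueue(25): size=3
6. enqueue(6): size=4
7. dequeue(): size=3
8. enqueue(41): size=4
9. enqueue(18): size=5
10. enqueue(51): size=6
11. enqueue(24): size=6=cap → OVERFLOW (fail)
12. enqueue(5): size=6=cap → OVERFLOW (fail)
13. dequeue(): size=5
14. enqueue(20): size=6
15. enqueue(77): size=6=cap → OVERFLOW (fail)
16. enqueue(16): size=6=cap → OVERFLOW (fail)

Answer: 11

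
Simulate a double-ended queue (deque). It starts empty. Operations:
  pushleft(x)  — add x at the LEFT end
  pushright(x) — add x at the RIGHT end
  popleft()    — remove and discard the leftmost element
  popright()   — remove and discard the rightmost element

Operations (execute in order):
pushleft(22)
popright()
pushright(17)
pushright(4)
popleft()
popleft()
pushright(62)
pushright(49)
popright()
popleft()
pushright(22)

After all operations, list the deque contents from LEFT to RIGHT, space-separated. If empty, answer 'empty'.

Answer: 22

Derivation:
pushleft(22): [22]
popright(): []
pushright(17): [17]
pushright(4): [17, 4]
popleft(): [4]
popleft(): []
pushright(62): [62]
pushright(49): [62, 49]
popright(): [62]
popleft(): []
pushright(22): [22]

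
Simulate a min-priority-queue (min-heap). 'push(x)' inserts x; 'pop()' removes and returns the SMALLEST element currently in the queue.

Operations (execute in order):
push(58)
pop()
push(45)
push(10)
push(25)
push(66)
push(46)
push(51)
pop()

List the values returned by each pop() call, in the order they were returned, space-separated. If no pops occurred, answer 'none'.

Answer: 58 10

Derivation:
push(58): heap contents = [58]
pop() → 58: heap contents = []
push(45): heap contents = [45]
push(10): heap contents = [10, 45]
push(25): heap contents = [10, 25, 45]
push(66): heap contents = [10, 25, 45, 66]
push(46): heap contents = [10, 25, 45, 46, 66]
push(51): heap contents = [10, 25, 45, 46, 51, 66]
pop() → 10: heap contents = [25, 45, 46, 51, 66]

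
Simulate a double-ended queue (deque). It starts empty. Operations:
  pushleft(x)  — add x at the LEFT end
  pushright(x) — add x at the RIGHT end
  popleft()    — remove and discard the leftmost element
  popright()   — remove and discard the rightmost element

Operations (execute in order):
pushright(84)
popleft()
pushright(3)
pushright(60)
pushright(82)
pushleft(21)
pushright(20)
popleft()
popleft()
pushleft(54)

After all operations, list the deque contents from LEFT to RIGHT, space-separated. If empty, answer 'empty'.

Answer: 54 60 82 20

Derivation:
pushright(84): [84]
popleft(): []
pushright(3): [3]
pushright(60): [3, 60]
pushright(82): [3, 60, 82]
pushleft(21): [21, 3, 60, 82]
pushright(20): [21, 3, 60, 82, 20]
popleft(): [3, 60, 82, 20]
popleft(): [60, 82, 20]
pushleft(54): [54, 60, 82, 20]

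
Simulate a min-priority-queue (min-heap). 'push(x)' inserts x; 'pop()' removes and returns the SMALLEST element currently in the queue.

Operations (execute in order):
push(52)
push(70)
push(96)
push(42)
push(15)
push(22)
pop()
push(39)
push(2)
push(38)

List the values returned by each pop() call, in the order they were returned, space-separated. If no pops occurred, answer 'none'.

push(52): heap contents = [52]
push(70): heap contents = [52, 70]
push(96): heap contents = [52, 70, 96]
push(42): heap contents = [42, 52, 70, 96]
push(15): heap contents = [15, 42, 52, 70, 96]
push(22): heap contents = [15, 22, 42, 52, 70, 96]
pop() → 15: heap contents = [22, 42, 52, 70, 96]
push(39): heap contents = [22, 39, 42, 52, 70, 96]
push(2): heap contents = [2, 22, 39, 42, 52, 70, 96]
push(38): heap contents = [2, 22, 38, 39, 42, 52, 70, 96]

Answer: 15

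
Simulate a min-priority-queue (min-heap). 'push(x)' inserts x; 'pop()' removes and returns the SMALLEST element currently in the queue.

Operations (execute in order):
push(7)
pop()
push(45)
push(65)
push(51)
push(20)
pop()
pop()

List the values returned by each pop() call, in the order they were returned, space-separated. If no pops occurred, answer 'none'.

Answer: 7 20 45

Derivation:
push(7): heap contents = [7]
pop() → 7: heap contents = []
push(45): heap contents = [45]
push(65): heap contents = [45, 65]
push(51): heap contents = [45, 51, 65]
push(20): heap contents = [20, 45, 51, 65]
pop() → 20: heap contents = [45, 51, 65]
pop() → 45: heap contents = [51, 65]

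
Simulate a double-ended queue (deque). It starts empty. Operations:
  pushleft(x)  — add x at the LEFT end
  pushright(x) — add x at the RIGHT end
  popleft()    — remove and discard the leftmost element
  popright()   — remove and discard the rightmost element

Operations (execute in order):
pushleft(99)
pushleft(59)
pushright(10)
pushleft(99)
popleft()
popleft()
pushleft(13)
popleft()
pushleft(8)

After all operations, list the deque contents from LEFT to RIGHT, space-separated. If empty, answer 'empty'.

pushleft(99): [99]
pushleft(59): [59, 99]
pushright(10): [59, 99, 10]
pushleft(99): [99, 59, 99, 10]
popleft(): [59, 99, 10]
popleft(): [99, 10]
pushleft(13): [13, 99, 10]
popleft(): [99, 10]
pushleft(8): [8, 99, 10]

Answer: 8 99 10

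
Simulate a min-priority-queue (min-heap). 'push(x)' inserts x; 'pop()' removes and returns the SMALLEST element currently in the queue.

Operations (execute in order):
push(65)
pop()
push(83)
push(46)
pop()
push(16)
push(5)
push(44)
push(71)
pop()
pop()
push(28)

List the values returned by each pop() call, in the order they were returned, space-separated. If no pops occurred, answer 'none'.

Answer: 65 46 5 16

Derivation:
push(65): heap contents = [65]
pop() → 65: heap contents = []
push(83): heap contents = [83]
push(46): heap contents = [46, 83]
pop() → 46: heap contents = [83]
push(16): heap contents = [16, 83]
push(5): heap contents = [5, 16, 83]
push(44): heap contents = [5, 16, 44, 83]
push(71): heap contents = [5, 16, 44, 71, 83]
pop() → 5: heap contents = [16, 44, 71, 83]
pop() → 16: heap contents = [44, 71, 83]
push(28): heap contents = [28, 44, 71, 83]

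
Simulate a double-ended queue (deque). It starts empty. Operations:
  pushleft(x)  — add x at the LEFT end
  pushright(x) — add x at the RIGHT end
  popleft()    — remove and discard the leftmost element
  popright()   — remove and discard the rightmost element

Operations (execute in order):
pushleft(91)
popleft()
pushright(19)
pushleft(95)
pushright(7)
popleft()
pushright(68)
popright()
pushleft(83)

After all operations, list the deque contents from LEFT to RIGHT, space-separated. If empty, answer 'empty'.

Answer: 83 19 7

Derivation:
pushleft(91): [91]
popleft(): []
pushright(19): [19]
pushleft(95): [95, 19]
pushright(7): [95, 19, 7]
popleft(): [19, 7]
pushright(68): [19, 7, 68]
popright(): [19, 7]
pushleft(83): [83, 19, 7]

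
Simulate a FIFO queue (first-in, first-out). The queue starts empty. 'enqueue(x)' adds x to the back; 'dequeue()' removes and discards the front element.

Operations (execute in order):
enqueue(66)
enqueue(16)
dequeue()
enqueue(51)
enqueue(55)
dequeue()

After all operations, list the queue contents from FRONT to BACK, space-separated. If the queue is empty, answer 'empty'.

Answer: 51 55

Derivation:
enqueue(66): [66]
enqueue(16): [66, 16]
dequeue(): [16]
enqueue(51): [16, 51]
enqueue(55): [16, 51, 55]
dequeue(): [51, 55]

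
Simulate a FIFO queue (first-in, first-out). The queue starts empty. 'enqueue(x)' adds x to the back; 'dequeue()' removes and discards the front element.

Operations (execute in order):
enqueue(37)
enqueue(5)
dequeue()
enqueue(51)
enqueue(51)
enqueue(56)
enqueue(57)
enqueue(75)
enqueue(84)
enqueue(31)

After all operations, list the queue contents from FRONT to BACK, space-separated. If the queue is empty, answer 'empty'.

Answer: 5 51 51 56 57 75 84 31

Derivation:
enqueue(37): [37]
enqueue(5): [37, 5]
dequeue(): [5]
enqueue(51): [5, 51]
enqueue(51): [5, 51, 51]
enqueue(56): [5, 51, 51, 56]
enqueue(57): [5, 51, 51, 56, 57]
enqueue(75): [5, 51, 51, 56, 57, 75]
enqueue(84): [5, 51, 51, 56, 57, 75, 84]
enqueue(31): [5, 51, 51, 56, 57, 75, 84, 31]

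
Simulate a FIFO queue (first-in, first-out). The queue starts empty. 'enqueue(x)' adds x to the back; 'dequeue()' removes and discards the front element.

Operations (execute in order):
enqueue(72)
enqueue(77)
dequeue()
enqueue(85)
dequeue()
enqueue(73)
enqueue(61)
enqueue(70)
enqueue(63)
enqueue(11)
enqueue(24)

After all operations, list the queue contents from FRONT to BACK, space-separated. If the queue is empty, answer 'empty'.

enqueue(72): [72]
enqueue(77): [72, 77]
dequeue(): [77]
enqueue(85): [77, 85]
dequeue(): [85]
enqueue(73): [85, 73]
enqueue(61): [85, 73, 61]
enqueue(70): [85, 73, 61, 70]
enqueue(63): [85, 73, 61, 70, 63]
enqueue(11): [85, 73, 61, 70, 63, 11]
enqueue(24): [85, 73, 61, 70, 63, 11, 24]

Answer: 85 73 61 70 63 11 24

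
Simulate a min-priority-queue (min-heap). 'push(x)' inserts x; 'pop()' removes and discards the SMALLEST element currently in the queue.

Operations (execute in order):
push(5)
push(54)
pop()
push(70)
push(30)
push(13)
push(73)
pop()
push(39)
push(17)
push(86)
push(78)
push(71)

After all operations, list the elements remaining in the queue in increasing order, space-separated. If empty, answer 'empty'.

push(5): heap contents = [5]
push(54): heap contents = [5, 54]
pop() → 5: heap contents = [54]
push(70): heap contents = [54, 70]
push(30): heap contents = [30, 54, 70]
push(13): heap contents = [13, 30, 54, 70]
push(73): heap contents = [13, 30, 54, 70, 73]
pop() → 13: heap contents = [30, 54, 70, 73]
push(39): heap contents = [30, 39, 54, 70, 73]
push(17): heap contents = [17, 30, 39, 54, 70, 73]
push(86): heap contents = [17, 30, 39, 54, 70, 73, 86]
push(78): heap contents = [17, 30, 39, 54, 70, 73, 78, 86]
push(71): heap contents = [17, 30, 39, 54, 70, 71, 73, 78, 86]

Answer: 17 30 39 54 70 71 73 78 86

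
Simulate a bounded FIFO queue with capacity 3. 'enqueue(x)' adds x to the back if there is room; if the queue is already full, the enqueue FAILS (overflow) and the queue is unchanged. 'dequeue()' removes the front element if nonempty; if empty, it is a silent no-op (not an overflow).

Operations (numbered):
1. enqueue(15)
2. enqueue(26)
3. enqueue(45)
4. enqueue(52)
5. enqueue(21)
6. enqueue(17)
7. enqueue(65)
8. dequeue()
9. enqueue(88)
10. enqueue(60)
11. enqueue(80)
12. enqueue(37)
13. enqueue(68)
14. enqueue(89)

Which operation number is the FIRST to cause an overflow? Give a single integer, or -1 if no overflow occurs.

Answer: 4

Derivation:
1. enqueue(15): size=1
2. enqueue(26): size=2
3. enqueue(45): size=3
4. enqueue(52): size=3=cap → OVERFLOW (fail)
5. enqueue(21): size=3=cap → OVERFLOW (fail)
6. enqueue(17): size=3=cap → OVERFLOW (fail)
7. enqueue(65): size=3=cap → OVERFLOW (fail)
8. dequeue(): size=2
9. enqueue(88): size=3
10. enqueue(60): size=3=cap → OVERFLOW (fail)
11. enqueue(80): size=3=cap → OVERFLOW (fail)
12. enqueue(37): size=3=cap → OVERFLOW (fail)
13. enqueue(68): size=3=cap → OVERFLOW (fail)
14. enqueue(89): size=3=cap → OVERFLOW (fail)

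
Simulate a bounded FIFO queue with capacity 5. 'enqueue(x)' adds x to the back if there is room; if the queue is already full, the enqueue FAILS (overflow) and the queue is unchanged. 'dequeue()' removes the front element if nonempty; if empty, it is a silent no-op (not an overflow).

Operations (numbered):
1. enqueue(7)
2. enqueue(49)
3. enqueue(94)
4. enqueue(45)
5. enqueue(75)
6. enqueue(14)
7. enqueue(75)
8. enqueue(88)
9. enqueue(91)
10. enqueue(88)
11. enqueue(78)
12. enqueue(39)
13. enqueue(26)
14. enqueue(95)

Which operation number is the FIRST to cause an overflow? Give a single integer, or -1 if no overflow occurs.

1. enqueue(7): size=1
2. enqueue(49): size=2
3. enqueue(94): size=3
4. enqueue(45): size=4
5. enqueue(75): size=5
6. enqueue(14): size=5=cap → OVERFLOW (fail)
7. enqueue(75): size=5=cap → OVERFLOW (fail)
8. enqueue(88): size=5=cap → OVERFLOW (fail)
9. enqueue(91): size=5=cap → OVERFLOW (fail)
10. enqueue(88): size=5=cap → OVERFLOW (fail)
11. enqueue(78): size=5=cap → OVERFLOW (fail)
12. enqueue(39): size=5=cap → OVERFLOW (fail)
13. enqueue(26): size=5=cap → OVERFLOW (fail)
14. enqueue(95): size=5=cap → OVERFLOW (fail)

Answer: 6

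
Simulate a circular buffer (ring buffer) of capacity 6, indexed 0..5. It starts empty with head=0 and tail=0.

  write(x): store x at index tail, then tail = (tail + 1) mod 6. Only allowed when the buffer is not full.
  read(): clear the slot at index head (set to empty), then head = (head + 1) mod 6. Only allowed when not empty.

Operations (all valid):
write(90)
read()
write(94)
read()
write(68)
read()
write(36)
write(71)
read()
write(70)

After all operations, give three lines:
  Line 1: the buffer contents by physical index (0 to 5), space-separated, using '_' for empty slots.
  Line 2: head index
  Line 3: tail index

Answer: _ _ _ _ 71 70
4
0

Derivation:
write(90): buf=[90 _ _ _ _ _], head=0, tail=1, size=1
read(): buf=[_ _ _ _ _ _], head=1, tail=1, size=0
write(94): buf=[_ 94 _ _ _ _], head=1, tail=2, size=1
read(): buf=[_ _ _ _ _ _], head=2, tail=2, size=0
write(68): buf=[_ _ 68 _ _ _], head=2, tail=3, size=1
read(): buf=[_ _ _ _ _ _], head=3, tail=3, size=0
write(36): buf=[_ _ _ 36 _ _], head=3, tail=4, size=1
write(71): buf=[_ _ _ 36 71 _], head=3, tail=5, size=2
read(): buf=[_ _ _ _ 71 _], head=4, tail=5, size=1
write(70): buf=[_ _ _ _ 71 70], head=4, tail=0, size=2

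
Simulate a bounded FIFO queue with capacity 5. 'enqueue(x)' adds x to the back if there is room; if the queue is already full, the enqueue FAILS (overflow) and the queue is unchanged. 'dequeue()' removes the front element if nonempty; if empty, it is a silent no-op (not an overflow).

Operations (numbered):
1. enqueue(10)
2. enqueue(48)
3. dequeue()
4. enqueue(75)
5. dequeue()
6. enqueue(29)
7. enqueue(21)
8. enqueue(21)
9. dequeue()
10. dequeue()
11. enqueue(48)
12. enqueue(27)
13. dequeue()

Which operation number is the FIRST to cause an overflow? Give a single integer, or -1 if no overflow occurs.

Answer: -1

Derivation:
1. enqueue(10): size=1
2. enqueue(48): size=2
3. dequeue(): size=1
4. enqueue(75): size=2
5. dequeue(): size=1
6. enqueue(29): size=2
7. enqueue(21): size=3
8. enqueue(21): size=4
9. dequeue(): size=3
10. dequeue(): size=2
11. enqueue(48): size=3
12. enqueue(27): size=4
13. dequeue(): size=3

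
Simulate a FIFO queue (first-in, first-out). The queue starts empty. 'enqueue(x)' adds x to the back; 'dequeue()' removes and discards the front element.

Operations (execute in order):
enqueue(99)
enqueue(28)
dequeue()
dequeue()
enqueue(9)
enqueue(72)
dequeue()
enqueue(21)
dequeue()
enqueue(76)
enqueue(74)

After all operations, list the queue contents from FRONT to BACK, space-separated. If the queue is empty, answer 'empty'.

Answer: 21 76 74

Derivation:
enqueue(99): [99]
enqueue(28): [99, 28]
dequeue(): [28]
dequeue(): []
enqueue(9): [9]
enqueue(72): [9, 72]
dequeue(): [72]
enqueue(21): [72, 21]
dequeue(): [21]
enqueue(76): [21, 76]
enqueue(74): [21, 76, 74]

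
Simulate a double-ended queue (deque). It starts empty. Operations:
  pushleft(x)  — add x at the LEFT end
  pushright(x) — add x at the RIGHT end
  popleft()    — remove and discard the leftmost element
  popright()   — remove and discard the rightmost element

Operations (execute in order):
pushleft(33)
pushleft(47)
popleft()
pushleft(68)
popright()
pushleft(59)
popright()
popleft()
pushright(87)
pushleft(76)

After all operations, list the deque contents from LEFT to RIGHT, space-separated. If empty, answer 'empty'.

pushleft(33): [33]
pushleft(47): [47, 33]
popleft(): [33]
pushleft(68): [68, 33]
popright(): [68]
pushleft(59): [59, 68]
popright(): [59]
popleft(): []
pushright(87): [87]
pushleft(76): [76, 87]

Answer: 76 87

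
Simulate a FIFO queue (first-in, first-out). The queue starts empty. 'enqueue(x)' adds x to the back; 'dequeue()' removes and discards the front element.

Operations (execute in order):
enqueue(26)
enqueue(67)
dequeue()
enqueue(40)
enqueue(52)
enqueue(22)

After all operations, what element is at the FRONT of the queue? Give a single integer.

enqueue(26): queue = [26]
enqueue(67): queue = [26, 67]
dequeue(): queue = [67]
enqueue(40): queue = [67, 40]
enqueue(52): queue = [67, 40, 52]
enqueue(22): queue = [67, 40, 52, 22]

Answer: 67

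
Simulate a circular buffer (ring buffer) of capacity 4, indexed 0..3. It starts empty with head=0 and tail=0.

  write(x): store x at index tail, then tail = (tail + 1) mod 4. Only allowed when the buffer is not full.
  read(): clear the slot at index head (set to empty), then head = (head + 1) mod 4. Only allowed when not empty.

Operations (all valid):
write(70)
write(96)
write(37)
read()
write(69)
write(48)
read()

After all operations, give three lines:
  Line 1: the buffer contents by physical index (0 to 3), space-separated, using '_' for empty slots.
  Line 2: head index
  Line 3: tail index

write(70): buf=[70 _ _ _], head=0, tail=1, size=1
write(96): buf=[70 96 _ _], head=0, tail=2, size=2
write(37): buf=[70 96 37 _], head=0, tail=3, size=3
read(): buf=[_ 96 37 _], head=1, tail=3, size=2
write(69): buf=[_ 96 37 69], head=1, tail=0, size=3
write(48): buf=[48 96 37 69], head=1, tail=1, size=4
read(): buf=[48 _ 37 69], head=2, tail=1, size=3

Answer: 48 _ 37 69
2
1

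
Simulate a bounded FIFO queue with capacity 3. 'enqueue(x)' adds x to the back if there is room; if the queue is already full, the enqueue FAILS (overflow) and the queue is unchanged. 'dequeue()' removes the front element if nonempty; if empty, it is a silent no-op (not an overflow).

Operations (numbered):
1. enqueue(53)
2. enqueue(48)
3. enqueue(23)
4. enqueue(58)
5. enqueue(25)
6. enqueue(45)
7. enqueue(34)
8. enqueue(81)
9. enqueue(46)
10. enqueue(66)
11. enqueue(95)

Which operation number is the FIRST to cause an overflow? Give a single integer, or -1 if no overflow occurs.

Answer: 4

Derivation:
1. enqueue(53): size=1
2. enqueue(48): size=2
3. enqueue(23): size=3
4. enqueue(58): size=3=cap → OVERFLOW (fail)
5. enqueue(25): size=3=cap → OVERFLOW (fail)
6. enqueue(45): size=3=cap → OVERFLOW (fail)
7. enqueue(34): size=3=cap → OVERFLOW (fail)
8. enqueue(81): size=3=cap → OVERFLOW (fail)
9. enqueue(46): size=3=cap → OVERFLOW (fail)
10. enqueue(66): size=3=cap → OVERFLOW (fail)
11. enqueue(95): size=3=cap → OVERFLOW (fail)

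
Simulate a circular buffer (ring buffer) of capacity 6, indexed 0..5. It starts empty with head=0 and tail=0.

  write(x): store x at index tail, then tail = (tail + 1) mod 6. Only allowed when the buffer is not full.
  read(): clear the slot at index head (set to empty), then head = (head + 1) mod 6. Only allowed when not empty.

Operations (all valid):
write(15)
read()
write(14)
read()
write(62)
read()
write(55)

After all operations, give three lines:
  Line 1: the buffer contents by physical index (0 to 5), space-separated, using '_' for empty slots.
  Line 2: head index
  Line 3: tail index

Answer: _ _ _ 55 _ _
3
4

Derivation:
write(15): buf=[15 _ _ _ _ _], head=0, tail=1, size=1
read(): buf=[_ _ _ _ _ _], head=1, tail=1, size=0
write(14): buf=[_ 14 _ _ _ _], head=1, tail=2, size=1
read(): buf=[_ _ _ _ _ _], head=2, tail=2, size=0
write(62): buf=[_ _ 62 _ _ _], head=2, tail=3, size=1
read(): buf=[_ _ _ _ _ _], head=3, tail=3, size=0
write(55): buf=[_ _ _ 55 _ _], head=3, tail=4, size=1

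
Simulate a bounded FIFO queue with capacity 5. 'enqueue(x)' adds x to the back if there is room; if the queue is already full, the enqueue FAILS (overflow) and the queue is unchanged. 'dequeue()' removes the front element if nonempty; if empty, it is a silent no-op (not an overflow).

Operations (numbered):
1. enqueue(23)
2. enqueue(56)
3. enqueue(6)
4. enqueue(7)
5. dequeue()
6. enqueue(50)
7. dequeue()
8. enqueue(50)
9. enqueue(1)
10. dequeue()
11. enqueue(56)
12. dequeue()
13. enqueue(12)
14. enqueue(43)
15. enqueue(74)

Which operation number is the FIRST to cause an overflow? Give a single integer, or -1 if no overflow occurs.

Answer: 14

Derivation:
1. enqueue(23): size=1
2. enqueue(56): size=2
3. enqueue(6): size=3
4. enqueue(7): size=4
5. dequeue(): size=3
6. enqueue(50): size=4
7. dequeue(): size=3
8. enqueue(50): size=4
9. enqueue(1): size=5
10. dequeue(): size=4
11. enqueue(56): size=5
12. dequeue(): size=4
13. enqueue(12): size=5
14. enqueue(43): size=5=cap → OVERFLOW (fail)
15. enqueue(74): size=5=cap → OVERFLOW (fail)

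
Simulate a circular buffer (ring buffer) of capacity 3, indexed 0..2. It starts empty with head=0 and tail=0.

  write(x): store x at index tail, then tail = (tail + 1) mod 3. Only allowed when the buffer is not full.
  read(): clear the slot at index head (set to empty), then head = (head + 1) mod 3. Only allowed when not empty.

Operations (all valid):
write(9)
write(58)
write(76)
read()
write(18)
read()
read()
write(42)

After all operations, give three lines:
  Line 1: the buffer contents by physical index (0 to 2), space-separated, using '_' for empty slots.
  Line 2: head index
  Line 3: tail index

write(9): buf=[9 _ _], head=0, tail=1, size=1
write(58): buf=[9 58 _], head=0, tail=2, size=2
write(76): buf=[9 58 76], head=0, tail=0, size=3
read(): buf=[_ 58 76], head=1, tail=0, size=2
write(18): buf=[18 58 76], head=1, tail=1, size=3
read(): buf=[18 _ 76], head=2, tail=1, size=2
read(): buf=[18 _ _], head=0, tail=1, size=1
write(42): buf=[18 42 _], head=0, tail=2, size=2

Answer: 18 42 _
0
2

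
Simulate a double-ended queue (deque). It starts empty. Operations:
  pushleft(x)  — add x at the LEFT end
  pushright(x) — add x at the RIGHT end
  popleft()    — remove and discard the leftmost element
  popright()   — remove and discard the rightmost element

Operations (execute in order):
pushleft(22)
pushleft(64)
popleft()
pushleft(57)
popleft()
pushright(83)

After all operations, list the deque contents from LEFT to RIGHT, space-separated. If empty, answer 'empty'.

pushleft(22): [22]
pushleft(64): [64, 22]
popleft(): [22]
pushleft(57): [57, 22]
popleft(): [22]
pushright(83): [22, 83]

Answer: 22 83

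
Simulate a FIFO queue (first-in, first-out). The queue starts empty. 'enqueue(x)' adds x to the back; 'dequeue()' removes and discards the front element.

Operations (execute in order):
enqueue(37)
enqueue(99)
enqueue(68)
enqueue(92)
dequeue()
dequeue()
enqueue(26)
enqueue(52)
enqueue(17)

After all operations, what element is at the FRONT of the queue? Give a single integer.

Answer: 68

Derivation:
enqueue(37): queue = [37]
enqueue(99): queue = [37, 99]
enqueue(68): queue = [37, 99, 68]
enqueue(92): queue = [37, 99, 68, 92]
dequeue(): queue = [99, 68, 92]
dequeue(): queue = [68, 92]
enqueue(26): queue = [68, 92, 26]
enqueue(52): queue = [68, 92, 26, 52]
enqueue(17): queue = [68, 92, 26, 52, 17]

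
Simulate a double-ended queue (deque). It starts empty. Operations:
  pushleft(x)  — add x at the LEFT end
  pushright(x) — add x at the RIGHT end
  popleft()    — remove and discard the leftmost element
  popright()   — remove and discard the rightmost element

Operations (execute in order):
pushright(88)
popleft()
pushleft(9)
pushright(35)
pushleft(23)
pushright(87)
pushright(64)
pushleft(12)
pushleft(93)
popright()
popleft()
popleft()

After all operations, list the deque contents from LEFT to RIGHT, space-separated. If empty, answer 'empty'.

pushright(88): [88]
popleft(): []
pushleft(9): [9]
pushright(35): [9, 35]
pushleft(23): [23, 9, 35]
pushright(87): [23, 9, 35, 87]
pushright(64): [23, 9, 35, 87, 64]
pushleft(12): [12, 23, 9, 35, 87, 64]
pushleft(93): [93, 12, 23, 9, 35, 87, 64]
popright(): [93, 12, 23, 9, 35, 87]
popleft(): [12, 23, 9, 35, 87]
popleft(): [23, 9, 35, 87]

Answer: 23 9 35 87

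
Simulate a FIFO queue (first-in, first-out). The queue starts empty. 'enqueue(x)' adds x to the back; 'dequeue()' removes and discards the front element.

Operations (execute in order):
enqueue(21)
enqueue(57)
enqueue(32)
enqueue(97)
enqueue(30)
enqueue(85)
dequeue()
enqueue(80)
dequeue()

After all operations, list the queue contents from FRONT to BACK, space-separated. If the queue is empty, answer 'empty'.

Answer: 32 97 30 85 80

Derivation:
enqueue(21): [21]
enqueue(57): [21, 57]
enqueue(32): [21, 57, 32]
enqueue(97): [21, 57, 32, 97]
enqueue(30): [21, 57, 32, 97, 30]
enqueue(85): [21, 57, 32, 97, 30, 85]
dequeue(): [57, 32, 97, 30, 85]
enqueue(80): [57, 32, 97, 30, 85, 80]
dequeue(): [32, 97, 30, 85, 80]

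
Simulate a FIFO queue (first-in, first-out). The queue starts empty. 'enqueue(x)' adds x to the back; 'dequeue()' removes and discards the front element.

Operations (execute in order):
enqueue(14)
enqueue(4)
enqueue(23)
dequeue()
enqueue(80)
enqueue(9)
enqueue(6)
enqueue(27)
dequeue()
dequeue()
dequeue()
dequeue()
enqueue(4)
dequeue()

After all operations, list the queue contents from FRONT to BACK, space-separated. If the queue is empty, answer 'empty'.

Answer: 27 4

Derivation:
enqueue(14): [14]
enqueue(4): [14, 4]
enqueue(23): [14, 4, 23]
dequeue(): [4, 23]
enqueue(80): [4, 23, 80]
enqueue(9): [4, 23, 80, 9]
enqueue(6): [4, 23, 80, 9, 6]
enqueue(27): [4, 23, 80, 9, 6, 27]
dequeue(): [23, 80, 9, 6, 27]
dequeue(): [80, 9, 6, 27]
dequeue(): [9, 6, 27]
dequeue(): [6, 27]
enqueue(4): [6, 27, 4]
dequeue(): [27, 4]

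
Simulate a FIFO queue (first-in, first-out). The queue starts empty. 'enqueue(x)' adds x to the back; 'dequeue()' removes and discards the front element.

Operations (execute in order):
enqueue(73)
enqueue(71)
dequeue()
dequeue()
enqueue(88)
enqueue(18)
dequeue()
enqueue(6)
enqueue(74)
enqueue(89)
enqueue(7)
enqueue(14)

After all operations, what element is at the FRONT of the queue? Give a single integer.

enqueue(73): queue = [73]
enqueue(71): queue = [73, 71]
dequeue(): queue = [71]
dequeue(): queue = []
enqueue(88): queue = [88]
enqueue(18): queue = [88, 18]
dequeue(): queue = [18]
enqueue(6): queue = [18, 6]
enqueue(74): queue = [18, 6, 74]
enqueue(89): queue = [18, 6, 74, 89]
enqueue(7): queue = [18, 6, 74, 89, 7]
enqueue(14): queue = [18, 6, 74, 89, 7, 14]

Answer: 18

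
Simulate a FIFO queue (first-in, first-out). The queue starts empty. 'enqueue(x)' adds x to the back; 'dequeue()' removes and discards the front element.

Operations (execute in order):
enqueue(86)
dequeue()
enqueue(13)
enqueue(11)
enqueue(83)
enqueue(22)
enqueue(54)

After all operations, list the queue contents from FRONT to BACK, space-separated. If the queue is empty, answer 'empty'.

enqueue(86): [86]
dequeue(): []
enqueue(13): [13]
enqueue(11): [13, 11]
enqueue(83): [13, 11, 83]
enqueue(22): [13, 11, 83, 22]
enqueue(54): [13, 11, 83, 22, 54]

Answer: 13 11 83 22 54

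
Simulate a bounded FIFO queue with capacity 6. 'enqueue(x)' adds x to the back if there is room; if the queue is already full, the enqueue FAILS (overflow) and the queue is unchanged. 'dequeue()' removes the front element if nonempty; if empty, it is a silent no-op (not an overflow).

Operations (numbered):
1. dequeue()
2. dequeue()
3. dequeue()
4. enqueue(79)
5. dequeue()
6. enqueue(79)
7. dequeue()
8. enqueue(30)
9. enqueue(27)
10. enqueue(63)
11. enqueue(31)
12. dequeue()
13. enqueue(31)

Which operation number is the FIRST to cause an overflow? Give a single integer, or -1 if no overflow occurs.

Answer: -1

Derivation:
1. dequeue(): empty, no-op, size=0
2. dequeue(): empty, no-op, size=0
3. dequeue(): empty, no-op, size=0
4. enqueue(79): size=1
5. dequeue(): size=0
6. enqueue(79): size=1
7. dequeue(): size=0
8. enqueue(30): size=1
9. enqueue(27): size=2
10. enqueue(63): size=3
11. enqueue(31): size=4
12. dequeue(): size=3
13. enqueue(31): size=4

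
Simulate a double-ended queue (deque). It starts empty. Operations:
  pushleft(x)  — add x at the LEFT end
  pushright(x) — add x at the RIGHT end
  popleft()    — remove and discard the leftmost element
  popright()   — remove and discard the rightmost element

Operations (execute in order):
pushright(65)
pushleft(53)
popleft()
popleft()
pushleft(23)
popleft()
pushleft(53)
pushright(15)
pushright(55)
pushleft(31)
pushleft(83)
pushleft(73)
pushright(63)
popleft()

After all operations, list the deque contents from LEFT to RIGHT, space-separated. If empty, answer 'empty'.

pushright(65): [65]
pushleft(53): [53, 65]
popleft(): [65]
popleft(): []
pushleft(23): [23]
popleft(): []
pushleft(53): [53]
pushright(15): [53, 15]
pushright(55): [53, 15, 55]
pushleft(31): [31, 53, 15, 55]
pushleft(83): [83, 31, 53, 15, 55]
pushleft(73): [73, 83, 31, 53, 15, 55]
pushright(63): [73, 83, 31, 53, 15, 55, 63]
popleft(): [83, 31, 53, 15, 55, 63]

Answer: 83 31 53 15 55 63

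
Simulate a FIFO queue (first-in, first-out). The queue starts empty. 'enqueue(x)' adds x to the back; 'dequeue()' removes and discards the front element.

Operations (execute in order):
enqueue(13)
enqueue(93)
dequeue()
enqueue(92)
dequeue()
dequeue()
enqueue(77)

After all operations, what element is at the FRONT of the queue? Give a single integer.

enqueue(13): queue = [13]
enqueue(93): queue = [13, 93]
dequeue(): queue = [93]
enqueue(92): queue = [93, 92]
dequeue(): queue = [92]
dequeue(): queue = []
enqueue(77): queue = [77]

Answer: 77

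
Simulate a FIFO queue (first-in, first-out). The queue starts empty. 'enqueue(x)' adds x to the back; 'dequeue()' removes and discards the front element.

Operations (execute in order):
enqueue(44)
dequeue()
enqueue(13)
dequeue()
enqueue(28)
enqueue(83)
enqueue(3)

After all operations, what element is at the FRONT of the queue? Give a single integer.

Answer: 28

Derivation:
enqueue(44): queue = [44]
dequeue(): queue = []
enqueue(13): queue = [13]
dequeue(): queue = []
enqueue(28): queue = [28]
enqueue(83): queue = [28, 83]
enqueue(3): queue = [28, 83, 3]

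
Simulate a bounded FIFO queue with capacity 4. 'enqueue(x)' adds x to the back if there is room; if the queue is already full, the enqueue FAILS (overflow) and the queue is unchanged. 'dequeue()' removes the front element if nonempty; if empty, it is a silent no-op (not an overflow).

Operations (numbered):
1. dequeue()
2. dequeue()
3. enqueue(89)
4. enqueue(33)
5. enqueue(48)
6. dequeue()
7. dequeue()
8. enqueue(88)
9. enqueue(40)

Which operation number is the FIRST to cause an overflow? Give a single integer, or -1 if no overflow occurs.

1. dequeue(): empty, no-op, size=0
2. dequeue(): empty, no-op, size=0
3. enqueue(89): size=1
4. enqueue(33): size=2
5. enqueue(48): size=3
6. dequeue(): size=2
7. dequeue(): size=1
8. enqueue(88): size=2
9. enqueue(40): size=3

Answer: -1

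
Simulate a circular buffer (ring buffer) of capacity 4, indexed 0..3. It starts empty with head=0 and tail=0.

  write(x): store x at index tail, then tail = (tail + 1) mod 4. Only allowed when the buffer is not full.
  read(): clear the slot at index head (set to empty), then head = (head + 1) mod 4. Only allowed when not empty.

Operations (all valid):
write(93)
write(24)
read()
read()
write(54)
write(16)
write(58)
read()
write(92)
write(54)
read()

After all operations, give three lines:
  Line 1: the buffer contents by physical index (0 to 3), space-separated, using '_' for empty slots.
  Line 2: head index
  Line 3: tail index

Answer: 58 92 54 _
0
3

Derivation:
write(93): buf=[93 _ _ _], head=0, tail=1, size=1
write(24): buf=[93 24 _ _], head=0, tail=2, size=2
read(): buf=[_ 24 _ _], head=1, tail=2, size=1
read(): buf=[_ _ _ _], head=2, tail=2, size=0
write(54): buf=[_ _ 54 _], head=2, tail=3, size=1
write(16): buf=[_ _ 54 16], head=2, tail=0, size=2
write(58): buf=[58 _ 54 16], head=2, tail=1, size=3
read(): buf=[58 _ _ 16], head=3, tail=1, size=2
write(92): buf=[58 92 _ 16], head=3, tail=2, size=3
write(54): buf=[58 92 54 16], head=3, tail=3, size=4
read(): buf=[58 92 54 _], head=0, tail=3, size=3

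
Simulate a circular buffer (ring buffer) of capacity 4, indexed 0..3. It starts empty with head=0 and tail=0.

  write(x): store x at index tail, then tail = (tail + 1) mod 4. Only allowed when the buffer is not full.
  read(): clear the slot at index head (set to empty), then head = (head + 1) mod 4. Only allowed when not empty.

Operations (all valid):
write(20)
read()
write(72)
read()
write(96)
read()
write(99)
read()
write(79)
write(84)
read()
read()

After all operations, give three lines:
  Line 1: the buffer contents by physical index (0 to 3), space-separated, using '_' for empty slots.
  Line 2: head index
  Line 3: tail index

Answer: _ _ _ _
2
2

Derivation:
write(20): buf=[20 _ _ _], head=0, tail=1, size=1
read(): buf=[_ _ _ _], head=1, tail=1, size=0
write(72): buf=[_ 72 _ _], head=1, tail=2, size=1
read(): buf=[_ _ _ _], head=2, tail=2, size=0
write(96): buf=[_ _ 96 _], head=2, tail=3, size=1
read(): buf=[_ _ _ _], head=3, tail=3, size=0
write(99): buf=[_ _ _ 99], head=3, tail=0, size=1
read(): buf=[_ _ _ _], head=0, tail=0, size=0
write(79): buf=[79 _ _ _], head=0, tail=1, size=1
write(84): buf=[79 84 _ _], head=0, tail=2, size=2
read(): buf=[_ 84 _ _], head=1, tail=2, size=1
read(): buf=[_ _ _ _], head=2, tail=2, size=0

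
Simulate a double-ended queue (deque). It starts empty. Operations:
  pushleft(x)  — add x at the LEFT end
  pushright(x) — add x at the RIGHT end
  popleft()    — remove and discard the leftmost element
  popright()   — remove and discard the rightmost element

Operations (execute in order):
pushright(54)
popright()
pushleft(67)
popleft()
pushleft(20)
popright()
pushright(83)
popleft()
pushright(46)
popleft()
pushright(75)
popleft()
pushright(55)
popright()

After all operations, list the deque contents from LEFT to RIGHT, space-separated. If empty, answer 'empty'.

pushright(54): [54]
popright(): []
pushleft(67): [67]
popleft(): []
pushleft(20): [20]
popright(): []
pushright(83): [83]
popleft(): []
pushright(46): [46]
popleft(): []
pushright(75): [75]
popleft(): []
pushright(55): [55]
popright(): []

Answer: empty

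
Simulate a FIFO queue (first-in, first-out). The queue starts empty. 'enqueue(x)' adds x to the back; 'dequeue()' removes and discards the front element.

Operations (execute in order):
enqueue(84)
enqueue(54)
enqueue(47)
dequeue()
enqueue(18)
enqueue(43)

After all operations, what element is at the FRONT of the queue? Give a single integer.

Answer: 54

Derivation:
enqueue(84): queue = [84]
enqueue(54): queue = [84, 54]
enqueue(47): queue = [84, 54, 47]
dequeue(): queue = [54, 47]
enqueue(18): queue = [54, 47, 18]
enqueue(43): queue = [54, 47, 18, 43]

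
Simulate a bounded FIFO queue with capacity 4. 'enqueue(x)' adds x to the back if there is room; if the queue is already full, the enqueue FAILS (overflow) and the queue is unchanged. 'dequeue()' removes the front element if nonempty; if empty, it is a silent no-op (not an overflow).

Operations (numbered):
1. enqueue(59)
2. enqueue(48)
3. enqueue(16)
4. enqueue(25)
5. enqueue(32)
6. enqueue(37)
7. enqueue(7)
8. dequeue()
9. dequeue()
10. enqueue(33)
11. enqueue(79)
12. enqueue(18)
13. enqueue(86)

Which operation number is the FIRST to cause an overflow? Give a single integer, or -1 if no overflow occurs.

Answer: 5

Derivation:
1. enqueue(59): size=1
2. enqueue(48): size=2
3. enqueue(16): size=3
4. enqueue(25): size=4
5. enqueue(32): size=4=cap → OVERFLOW (fail)
6. enqueue(37): size=4=cap → OVERFLOW (fail)
7. enqueue(7): size=4=cap → OVERFLOW (fail)
8. dequeue(): size=3
9. dequeue(): size=2
10. enqueue(33): size=3
11. enqueue(79): size=4
12. enqueue(18): size=4=cap → OVERFLOW (fail)
13. enqueue(86): size=4=cap → OVERFLOW (fail)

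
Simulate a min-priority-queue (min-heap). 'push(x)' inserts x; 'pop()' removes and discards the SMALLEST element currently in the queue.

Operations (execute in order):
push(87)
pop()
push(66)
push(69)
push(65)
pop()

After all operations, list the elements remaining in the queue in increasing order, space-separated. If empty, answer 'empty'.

Answer: 66 69

Derivation:
push(87): heap contents = [87]
pop() → 87: heap contents = []
push(66): heap contents = [66]
push(69): heap contents = [66, 69]
push(65): heap contents = [65, 66, 69]
pop() → 65: heap contents = [66, 69]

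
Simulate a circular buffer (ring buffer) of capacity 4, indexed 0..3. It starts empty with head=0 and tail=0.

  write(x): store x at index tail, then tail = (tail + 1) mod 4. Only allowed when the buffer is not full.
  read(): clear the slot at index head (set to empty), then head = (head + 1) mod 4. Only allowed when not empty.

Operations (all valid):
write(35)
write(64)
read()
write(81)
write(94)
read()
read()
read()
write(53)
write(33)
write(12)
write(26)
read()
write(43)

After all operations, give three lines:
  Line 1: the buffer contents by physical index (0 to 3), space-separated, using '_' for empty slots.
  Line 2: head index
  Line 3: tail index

write(35): buf=[35 _ _ _], head=0, tail=1, size=1
write(64): buf=[35 64 _ _], head=0, tail=2, size=2
read(): buf=[_ 64 _ _], head=1, tail=2, size=1
write(81): buf=[_ 64 81 _], head=1, tail=3, size=2
write(94): buf=[_ 64 81 94], head=1, tail=0, size=3
read(): buf=[_ _ 81 94], head=2, tail=0, size=2
read(): buf=[_ _ _ 94], head=3, tail=0, size=1
read(): buf=[_ _ _ _], head=0, tail=0, size=0
write(53): buf=[53 _ _ _], head=0, tail=1, size=1
write(33): buf=[53 33 _ _], head=0, tail=2, size=2
write(12): buf=[53 33 12 _], head=0, tail=3, size=3
write(26): buf=[53 33 12 26], head=0, tail=0, size=4
read(): buf=[_ 33 12 26], head=1, tail=0, size=3
write(43): buf=[43 33 12 26], head=1, tail=1, size=4

Answer: 43 33 12 26
1
1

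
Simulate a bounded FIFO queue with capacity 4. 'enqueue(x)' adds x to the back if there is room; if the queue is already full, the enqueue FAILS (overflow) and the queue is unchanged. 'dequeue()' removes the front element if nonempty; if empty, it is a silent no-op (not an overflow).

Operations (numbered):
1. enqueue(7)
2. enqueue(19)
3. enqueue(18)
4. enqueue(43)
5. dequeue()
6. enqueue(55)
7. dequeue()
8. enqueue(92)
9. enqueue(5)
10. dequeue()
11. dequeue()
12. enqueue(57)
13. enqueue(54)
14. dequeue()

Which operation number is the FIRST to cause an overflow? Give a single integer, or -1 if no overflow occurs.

Answer: 9

Derivation:
1. enqueue(7): size=1
2. enqueue(19): size=2
3. enqueue(18): size=3
4. enqueue(43): size=4
5. dequeue(): size=3
6. enqueue(55): size=4
7. dequeue(): size=3
8. enqueue(92): size=4
9. enqueue(5): size=4=cap → OVERFLOW (fail)
10. dequeue(): size=3
11. dequeue(): size=2
12. enqueue(57): size=3
13. enqueue(54): size=4
14. dequeue(): size=3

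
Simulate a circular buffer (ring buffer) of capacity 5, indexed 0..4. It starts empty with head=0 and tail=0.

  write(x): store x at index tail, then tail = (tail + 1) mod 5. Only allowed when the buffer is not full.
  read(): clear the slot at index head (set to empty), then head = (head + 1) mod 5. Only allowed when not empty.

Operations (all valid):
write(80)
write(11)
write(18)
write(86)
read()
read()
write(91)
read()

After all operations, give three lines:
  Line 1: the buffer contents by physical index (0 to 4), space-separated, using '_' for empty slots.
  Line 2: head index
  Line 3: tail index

Answer: _ _ _ 86 91
3
0

Derivation:
write(80): buf=[80 _ _ _ _], head=0, tail=1, size=1
write(11): buf=[80 11 _ _ _], head=0, tail=2, size=2
write(18): buf=[80 11 18 _ _], head=0, tail=3, size=3
write(86): buf=[80 11 18 86 _], head=0, tail=4, size=4
read(): buf=[_ 11 18 86 _], head=1, tail=4, size=3
read(): buf=[_ _ 18 86 _], head=2, tail=4, size=2
write(91): buf=[_ _ 18 86 91], head=2, tail=0, size=3
read(): buf=[_ _ _ 86 91], head=3, tail=0, size=2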